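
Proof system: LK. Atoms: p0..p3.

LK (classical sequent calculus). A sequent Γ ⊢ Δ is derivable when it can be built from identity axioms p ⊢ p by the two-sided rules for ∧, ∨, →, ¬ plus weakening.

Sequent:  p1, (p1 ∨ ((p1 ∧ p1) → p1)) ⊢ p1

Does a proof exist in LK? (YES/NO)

Derivation trace:
[∨L] p1, (p1 ∨ ((p1 ∧ p1) → p1)) ⊢ p1
  [Ax] p1 ⊢ p1
  [→L] p1, ((p1 ∧ p1) → p1) ⊢ p1
    [∧R] p1 ⊢ (p1 ∧ p1)
      [Ax] p1 ⊢ p1
      [Ax] p1 ⊢ p1
    [Ax] p1 ⊢ p1

Result: YES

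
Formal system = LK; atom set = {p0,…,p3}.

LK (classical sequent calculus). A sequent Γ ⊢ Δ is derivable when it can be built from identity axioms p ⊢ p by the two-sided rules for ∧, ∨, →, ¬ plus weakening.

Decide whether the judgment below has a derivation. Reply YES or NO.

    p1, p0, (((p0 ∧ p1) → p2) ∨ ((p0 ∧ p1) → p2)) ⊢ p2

Proof tree:
[∨L] p1, p0, (((p0 ∧ p1) → p2) ∨ ((p0 ∧ p1) → p2)) ⊢ p2
  [→L] p1, p0, ((p0 ∧ p1) → p2) ⊢ p2
    [∧R] p1, p0 ⊢ (p0 ∧ p1)
      [Ax] p0 ⊢ p0
      [Ax] p1 ⊢ p1
    [Ax] p2 ⊢ p2
  [→L] p1, p0, ((p0 ∧ p1) → p2) ⊢ p2
    [∧R] p1, p0 ⊢ (p0 ∧ p1)
      [Ax] p0 ⊢ p0
      [Ax] p1 ⊢ p1
    [Ax] p2 ⊢ p2

Result: YES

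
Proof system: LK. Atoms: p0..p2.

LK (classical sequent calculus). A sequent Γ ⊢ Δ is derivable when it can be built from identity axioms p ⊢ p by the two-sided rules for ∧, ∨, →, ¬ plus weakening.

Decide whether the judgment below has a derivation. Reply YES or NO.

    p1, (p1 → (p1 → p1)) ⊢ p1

Proof tree:
[→L] p1, (p1 → (p1 → p1)) ⊢ p1
  [Ax] p1 ⊢ p1
  [→L] p1, (p1 → p1) ⊢ p1
    [Ax] p1 ⊢ p1
    [Ax] p1 ⊢ p1

Result: YES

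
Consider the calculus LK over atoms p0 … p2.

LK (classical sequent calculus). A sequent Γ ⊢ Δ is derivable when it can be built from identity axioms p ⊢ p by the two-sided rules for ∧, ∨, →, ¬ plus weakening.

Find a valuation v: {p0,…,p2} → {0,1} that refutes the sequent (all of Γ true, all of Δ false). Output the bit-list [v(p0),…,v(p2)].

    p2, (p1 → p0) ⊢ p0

Truth-table refutation:
  v=000: Γ:[p2=F, (p1 → p0)=T] Δ:[p0=F] refutes=False
  v=001: Γ:[p2=T, (p1 → p0)=T] Δ:[p0=F] refutes=True  ← countermodel

Result: [0, 0, 1]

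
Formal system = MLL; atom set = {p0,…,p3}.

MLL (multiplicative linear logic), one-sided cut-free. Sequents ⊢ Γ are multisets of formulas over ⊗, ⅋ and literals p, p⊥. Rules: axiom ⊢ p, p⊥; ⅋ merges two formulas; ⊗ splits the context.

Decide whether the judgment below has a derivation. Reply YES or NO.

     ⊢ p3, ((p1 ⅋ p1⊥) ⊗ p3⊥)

Derivation trace:
[⊗]  ⊢ p3, ((p1 ⅋ p1⊥) ⊗ p3⊥)
  [⅋]  ⊢ (p1 ⅋ p1⊥)
    [Ax]  ⊢ p1, p1⊥
  [Ax]  ⊢ p3, p3⊥

Result: YES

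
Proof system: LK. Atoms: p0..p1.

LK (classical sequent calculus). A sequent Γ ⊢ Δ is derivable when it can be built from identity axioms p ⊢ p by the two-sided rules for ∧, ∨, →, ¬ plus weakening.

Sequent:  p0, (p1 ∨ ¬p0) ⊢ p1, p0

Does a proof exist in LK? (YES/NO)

Derivation trace:
[WR] p0, (p1 ∨ ¬p0) ⊢ p1, p0
  [∨L] p0, (p1 ∨ ¬p0) ⊢ p1
    [Ax] p1 ⊢ p1
    [¬L] p0, ¬p0 ⊢ 
      [Ax] p0 ⊢ p0

Result: YES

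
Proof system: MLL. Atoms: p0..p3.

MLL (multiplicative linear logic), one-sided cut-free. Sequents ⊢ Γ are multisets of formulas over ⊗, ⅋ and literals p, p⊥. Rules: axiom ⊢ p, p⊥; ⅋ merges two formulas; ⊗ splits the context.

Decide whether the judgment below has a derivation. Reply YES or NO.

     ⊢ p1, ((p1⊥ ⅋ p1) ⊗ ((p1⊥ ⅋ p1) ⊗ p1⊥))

Derivation (root first):
[⊗]  ⊢ p1, ((p1⊥ ⅋ p1) ⊗ ((p1⊥ ⅋ p1) ⊗ p1⊥))
  [⅋]  ⊢ (p1⊥ ⅋ p1)
    [Ax]  ⊢ p1, p1⊥
  [⊗]  ⊢ p1, ((p1⊥ ⅋ p1) ⊗ p1⊥)
    [⅋]  ⊢ (p1⊥ ⅋ p1)
      [Ax]  ⊢ p1, p1⊥
    [Ax]  ⊢ p1, p1⊥

Result: YES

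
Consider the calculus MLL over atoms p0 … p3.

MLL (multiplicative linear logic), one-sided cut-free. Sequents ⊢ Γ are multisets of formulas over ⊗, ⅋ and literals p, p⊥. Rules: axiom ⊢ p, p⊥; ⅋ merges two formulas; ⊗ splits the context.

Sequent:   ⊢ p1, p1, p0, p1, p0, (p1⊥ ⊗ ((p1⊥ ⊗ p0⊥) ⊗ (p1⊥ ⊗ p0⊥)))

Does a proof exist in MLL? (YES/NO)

Proof tree:
[⊗]  ⊢ p1, p1, p0, p1, p0, (p1⊥ ⊗ ((p1⊥ ⊗ p0⊥) ⊗ (p1⊥ ⊗ p0⊥)))
  [Ax]  ⊢ p1, p1⊥
  [⊗]  ⊢ p1, p0, p1, p0, ((p1⊥ ⊗ p0⊥) ⊗ (p1⊥ ⊗ p0⊥))
    [⊗]  ⊢ p1, p0, (p1⊥ ⊗ p0⊥)
      [Ax]  ⊢ p1, p1⊥
      [Ax]  ⊢ p0, p0⊥
    [⊗]  ⊢ p1, p0, (p1⊥ ⊗ p0⊥)
      [Ax]  ⊢ p1, p1⊥
      [Ax]  ⊢ p0, p0⊥

Result: YES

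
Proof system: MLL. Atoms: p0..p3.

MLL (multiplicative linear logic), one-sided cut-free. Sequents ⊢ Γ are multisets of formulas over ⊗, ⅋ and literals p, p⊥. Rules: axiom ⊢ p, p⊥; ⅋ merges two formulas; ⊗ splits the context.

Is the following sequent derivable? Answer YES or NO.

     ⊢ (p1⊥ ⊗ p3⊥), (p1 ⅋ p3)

Derivation trace:
[⅋]  ⊢ (p1⊥ ⊗ p3⊥), (p1 ⅋ p3)
  [⊗]  ⊢ p1, p3, (p1⊥ ⊗ p3⊥)
    [Ax]  ⊢ p1, p1⊥
    [Ax]  ⊢ p3, p3⊥

Result: YES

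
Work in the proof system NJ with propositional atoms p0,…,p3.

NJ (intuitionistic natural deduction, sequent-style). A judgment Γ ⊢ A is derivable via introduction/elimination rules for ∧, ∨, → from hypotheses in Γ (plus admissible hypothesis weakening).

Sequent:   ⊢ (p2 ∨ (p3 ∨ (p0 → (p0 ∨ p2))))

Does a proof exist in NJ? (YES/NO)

Derivation (root first):
[∨I₂]  ⊢ (p2 ∨ (p3 ∨ (p0 → (p0 ∨ p2))))
  [∨I₂]  ⊢ (p3 ∨ (p0 → (p0 ∨ p2)))
    [→I]  ⊢ (p0 → (p0 ∨ p2))
      [∨I₁] p0 ⊢ (p0 ∨ p2)
        [Ax] p0 ⊢ p0

Result: YES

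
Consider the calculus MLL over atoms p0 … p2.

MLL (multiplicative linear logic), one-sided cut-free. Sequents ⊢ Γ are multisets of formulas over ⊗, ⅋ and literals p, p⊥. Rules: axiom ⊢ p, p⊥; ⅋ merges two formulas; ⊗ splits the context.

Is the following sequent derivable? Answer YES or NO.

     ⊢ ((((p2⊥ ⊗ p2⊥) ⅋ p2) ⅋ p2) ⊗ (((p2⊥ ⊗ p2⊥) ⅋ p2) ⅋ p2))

Proof tree:
[⊗]  ⊢ ((((p2⊥ ⊗ p2⊥) ⅋ p2) ⅋ p2) ⊗ (((p2⊥ ⊗ p2⊥) ⅋ p2) ⅋ p2))
  [⅋]  ⊢ (((p2⊥ ⊗ p2⊥) ⅋ p2) ⅋ p2)
    [⅋]  ⊢ p2, ((p2⊥ ⊗ p2⊥) ⅋ p2)
      [⊗]  ⊢ p2, p2, (p2⊥ ⊗ p2⊥)
        [Ax]  ⊢ p2, p2⊥
        [Ax]  ⊢ p2, p2⊥
  [⅋]  ⊢ (((p2⊥ ⊗ p2⊥) ⅋ p2) ⅋ p2)
    [⅋]  ⊢ p2, ((p2⊥ ⊗ p2⊥) ⅋ p2)
      [⊗]  ⊢ p2, p2, (p2⊥ ⊗ p2⊥)
        [Ax]  ⊢ p2, p2⊥
        [Ax]  ⊢ p2, p2⊥

Result: YES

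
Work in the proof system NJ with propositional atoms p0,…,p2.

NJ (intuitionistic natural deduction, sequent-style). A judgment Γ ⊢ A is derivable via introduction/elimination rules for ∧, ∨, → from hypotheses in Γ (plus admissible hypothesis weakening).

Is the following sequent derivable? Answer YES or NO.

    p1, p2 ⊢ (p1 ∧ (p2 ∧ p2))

Proof tree:
[∧I] p1, p2 ⊢ (p1 ∧ (p2 ∧ p2))
  [Ax] p1 ⊢ p1
  [∧I] p2 ⊢ (p2 ∧ p2)
    [Ax] p2 ⊢ p2
    [Ax] p2 ⊢ p2

Result: YES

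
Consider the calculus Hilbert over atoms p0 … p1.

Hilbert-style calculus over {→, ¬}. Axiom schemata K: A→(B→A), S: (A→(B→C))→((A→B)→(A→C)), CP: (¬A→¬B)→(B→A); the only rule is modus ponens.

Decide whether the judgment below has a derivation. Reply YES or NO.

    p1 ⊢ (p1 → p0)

Search for a countermodel by truth-table:
  v=00: Γ:[p1=F] Δ:[(p1 → p0)=T] refutes=False
  v=01: Γ:[p1=T] Δ:[(p1 → p0)=F] refutes=True  ← countermodel

Result: NO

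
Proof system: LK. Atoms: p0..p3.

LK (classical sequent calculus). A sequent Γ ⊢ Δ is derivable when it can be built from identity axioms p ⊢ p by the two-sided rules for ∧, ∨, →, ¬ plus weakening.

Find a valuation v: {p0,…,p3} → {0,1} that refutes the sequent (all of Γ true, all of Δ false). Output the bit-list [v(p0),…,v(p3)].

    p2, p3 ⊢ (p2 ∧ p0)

Enumerate valuations to refute Γ ⊢ Δ:
  v=0000: Γ:[p2=F, p3=F] Δ:[(p2 ∧ p0)=F] refutes=False
  v=0001: Γ:[p2=F, p3=T] Δ:[(p2 ∧ p0)=F] refutes=False
  v=0010: Γ:[p2=T, p3=F] Δ:[(p2 ∧ p0)=F] refutes=False
  v=0011: Γ:[p2=T, p3=T] Δ:[(p2 ∧ p0)=F] refutes=True  ← countermodel

Result: [0, 0, 1, 1]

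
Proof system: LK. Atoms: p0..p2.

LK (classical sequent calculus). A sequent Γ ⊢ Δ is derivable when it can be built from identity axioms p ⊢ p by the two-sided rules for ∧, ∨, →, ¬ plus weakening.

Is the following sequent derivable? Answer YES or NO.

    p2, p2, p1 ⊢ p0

Enumerate valuations to refute Γ ⊢ Δ:
  v=000: Γ:[p2=F, p2=F, p1=F] Δ:[p0=F] refutes=False
  v=001: Γ:[p2=T, p2=T, p1=F] Δ:[p0=F] refutes=False
  v=010: Γ:[p2=F, p2=F, p1=T] Δ:[p0=F] refutes=False
  v=011: Γ:[p2=T, p2=T, p1=T] Δ:[p0=F] refutes=True  ← countermodel

Result: NO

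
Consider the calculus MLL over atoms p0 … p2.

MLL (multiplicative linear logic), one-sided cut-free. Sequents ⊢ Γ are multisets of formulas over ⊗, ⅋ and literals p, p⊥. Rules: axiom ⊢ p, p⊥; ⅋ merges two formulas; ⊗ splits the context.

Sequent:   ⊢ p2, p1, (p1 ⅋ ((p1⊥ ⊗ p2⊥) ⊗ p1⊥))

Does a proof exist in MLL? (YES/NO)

Derivation (root first):
[⅋]  ⊢ p2, p1, (p1 ⅋ ((p1⊥ ⊗ p2⊥) ⊗ p1⊥))
  [⊗]  ⊢ p1, p2, p1, ((p1⊥ ⊗ p2⊥) ⊗ p1⊥)
    [⊗]  ⊢ p1, p2, (p1⊥ ⊗ p2⊥)
      [Ax]  ⊢ p1, p1⊥
      [Ax]  ⊢ p2, p2⊥
    [Ax]  ⊢ p1, p1⊥

Result: YES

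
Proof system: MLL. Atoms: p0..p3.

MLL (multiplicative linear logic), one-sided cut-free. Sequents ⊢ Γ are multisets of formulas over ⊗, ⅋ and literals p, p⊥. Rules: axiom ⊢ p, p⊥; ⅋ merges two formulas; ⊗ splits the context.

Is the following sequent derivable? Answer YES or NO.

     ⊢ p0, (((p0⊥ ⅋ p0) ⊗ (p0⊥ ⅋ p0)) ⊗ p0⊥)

Derivation trace:
[⊗]  ⊢ p0, (((p0⊥ ⅋ p0) ⊗ (p0⊥ ⅋ p0)) ⊗ p0⊥)
  [⊗]  ⊢ ((p0⊥ ⅋ p0) ⊗ (p0⊥ ⅋ p0))
    [⅋]  ⊢ (p0⊥ ⅋ p0)
      [Ax]  ⊢ p0, p0⊥
    [⅋]  ⊢ (p0⊥ ⅋ p0)
      [Ax]  ⊢ p0, p0⊥
  [Ax]  ⊢ p0, p0⊥

Result: YES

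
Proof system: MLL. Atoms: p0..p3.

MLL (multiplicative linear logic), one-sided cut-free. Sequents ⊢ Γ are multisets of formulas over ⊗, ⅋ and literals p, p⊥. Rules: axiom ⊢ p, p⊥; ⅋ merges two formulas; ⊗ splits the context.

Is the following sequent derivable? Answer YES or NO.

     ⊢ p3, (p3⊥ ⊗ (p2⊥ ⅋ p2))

Proof tree:
[⊗]  ⊢ p3, (p3⊥ ⊗ (p2⊥ ⅋ p2))
  [Ax]  ⊢ p3, p3⊥
  [⅋]  ⊢ (p2⊥ ⅋ p2)
    [Ax]  ⊢ p2, p2⊥

Result: YES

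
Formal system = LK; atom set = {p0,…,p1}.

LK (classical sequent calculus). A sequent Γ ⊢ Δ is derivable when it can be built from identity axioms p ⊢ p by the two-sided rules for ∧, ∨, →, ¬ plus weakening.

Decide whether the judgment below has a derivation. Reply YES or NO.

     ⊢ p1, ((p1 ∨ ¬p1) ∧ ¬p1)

Derivation trace:
[∧R]  ⊢ p1, ((p1 ∨ ¬p1) ∧ ¬p1)
  [∨R]  ⊢ (p1 ∨ ¬p1)
    [¬R]  ⊢ p1, ¬p1
      [Ax] p1 ⊢ p1
  [¬R]  ⊢ p1, ¬p1
    [Ax] p1 ⊢ p1

Result: YES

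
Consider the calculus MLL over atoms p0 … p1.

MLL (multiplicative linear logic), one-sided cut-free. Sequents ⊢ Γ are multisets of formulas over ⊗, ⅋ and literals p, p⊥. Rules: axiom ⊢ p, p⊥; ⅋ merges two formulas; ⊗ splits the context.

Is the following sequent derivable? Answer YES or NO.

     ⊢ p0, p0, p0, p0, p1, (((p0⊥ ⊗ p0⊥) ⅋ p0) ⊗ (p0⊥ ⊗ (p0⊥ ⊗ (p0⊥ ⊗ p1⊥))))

Derivation (root first):
[⊗]  ⊢ p0, p0, p0, p0, p1, (((p0⊥ ⊗ p0⊥) ⅋ p0) ⊗ (p0⊥ ⊗ (p0⊥ ⊗ (p0⊥ ⊗ p1⊥))))
  [⅋]  ⊢ p0, ((p0⊥ ⊗ p0⊥) ⅋ p0)
    [⊗]  ⊢ p0, p0, (p0⊥ ⊗ p0⊥)
      [Ax]  ⊢ p0, p0⊥
      [Ax]  ⊢ p0, p0⊥
  [⊗]  ⊢ p0, p0, p0, p1, (p0⊥ ⊗ (p0⊥ ⊗ (p0⊥ ⊗ p1⊥)))
    [Ax]  ⊢ p0, p0⊥
    [⊗]  ⊢ p0, p0, p1, (p0⊥ ⊗ (p0⊥ ⊗ p1⊥))
      [Ax]  ⊢ p0, p0⊥
      [⊗]  ⊢ p0, p1, (p0⊥ ⊗ p1⊥)
        [Ax]  ⊢ p0, p0⊥
        [Ax]  ⊢ p1, p1⊥

Result: YES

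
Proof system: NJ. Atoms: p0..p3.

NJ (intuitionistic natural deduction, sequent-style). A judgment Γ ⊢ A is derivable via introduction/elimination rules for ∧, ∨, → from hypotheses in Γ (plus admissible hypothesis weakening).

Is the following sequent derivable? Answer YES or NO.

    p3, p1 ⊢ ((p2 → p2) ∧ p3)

Proof tree:
[Wk] p3, p1 ⊢ ((p2 → p2) ∧ p3)
  [∧I] p3 ⊢ ((p2 → p2) ∧ p3)
    [→I]  ⊢ (p2 → p2)
      [Ax] p2 ⊢ p2
    [Ax] p3 ⊢ p3

Result: YES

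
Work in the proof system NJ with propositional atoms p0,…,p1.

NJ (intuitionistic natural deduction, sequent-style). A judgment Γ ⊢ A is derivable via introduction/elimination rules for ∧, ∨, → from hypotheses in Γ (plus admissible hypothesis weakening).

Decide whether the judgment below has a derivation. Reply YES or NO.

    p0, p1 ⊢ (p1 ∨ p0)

Derivation trace:
[∨I₂] p0, p1 ⊢ (p1 ∨ p0)
  [Wk] p0, p1 ⊢ p0
    [Ax] p0 ⊢ p0

Result: YES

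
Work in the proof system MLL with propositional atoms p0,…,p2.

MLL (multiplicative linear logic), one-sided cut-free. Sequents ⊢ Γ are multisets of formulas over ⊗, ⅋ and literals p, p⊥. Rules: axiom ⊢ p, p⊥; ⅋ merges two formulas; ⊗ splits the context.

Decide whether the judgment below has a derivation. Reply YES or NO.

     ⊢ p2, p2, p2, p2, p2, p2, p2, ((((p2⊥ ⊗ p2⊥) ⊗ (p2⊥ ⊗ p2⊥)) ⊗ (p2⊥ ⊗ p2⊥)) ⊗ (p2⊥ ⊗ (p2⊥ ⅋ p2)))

Proof tree:
[⊗]  ⊢ p2, p2, p2, p2, p2, p2, p2, ((((p2⊥ ⊗ p2⊥) ⊗ (p2⊥ ⊗ p2⊥)) ⊗ (p2⊥ ⊗ p2⊥)) ⊗ (p2⊥ ⊗ (p2⊥ ⅋ p2)))
  [⊗]  ⊢ p2, p2, p2, p2, p2, p2, (((p2⊥ ⊗ p2⊥) ⊗ (p2⊥ ⊗ p2⊥)) ⊗ (p2⊥ ⊗ p2⊥))
    [⊗]  ⊢ p2, p2, p2, p2, ((p2⊥ ⊗ p2⊥) ⊗ (p2⊥ ⊗ p2⊥))
      [⊗]  ⊢ p2, p2, (p2⊥ ⊗ p2⊥)
        [Ax]  ⊢ p2, p2⊥
        [Ax]  ⊢ p2, p2⊥
      [⊗]  ⊢ p2, p2, (p2⊥ ⊗ p2⊥)
        [Ax]  ⊢ p2, p2⊥
        [Ax]  ⊢ p2, p2⊥
    [⊗]  ⊢ p2, p2, (p2⊥ ⊗ p2⊥)
      [Ax]  ⊢ p2, p2⊥
      [Ax]  ⊢ p2, p2⊥
  [⊗]  ⊢ p2, (p2⊥ ⊗ (p2⊥ ⅋ p2))
    [Ax]  ⊢ p2, p2⊥
    [⅋]  ⊢ (p2⊥ ⅋ p2)
      [Ax]  ⊢ p2, p2⊥

Result: YES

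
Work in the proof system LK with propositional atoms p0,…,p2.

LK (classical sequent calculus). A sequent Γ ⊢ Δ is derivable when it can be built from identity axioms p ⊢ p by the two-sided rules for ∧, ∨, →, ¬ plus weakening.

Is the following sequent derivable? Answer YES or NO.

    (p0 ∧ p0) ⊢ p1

Enumerate valuations to refute Γ ⊢ Δ:
  v=000: Γ:[(p0 ∧ p0)=F] Δ:[p1=F] refutes=False
  v=001: Γ:[(p0 ∧ p0)=F] Δ:[p1=F] refutes=False
  v=010: Γ:[(p0 ∧ p0)=F] Δ:[p1=T] refutes=False
  v=011: Γ:[(p0 ∧ p0)=F] Δ:[p1=T] refutes=False
  v=100: Γ:[(p0 ∧ p0)=T] Δ:[p1=F] refutes=True  ← countermodel

Result: NO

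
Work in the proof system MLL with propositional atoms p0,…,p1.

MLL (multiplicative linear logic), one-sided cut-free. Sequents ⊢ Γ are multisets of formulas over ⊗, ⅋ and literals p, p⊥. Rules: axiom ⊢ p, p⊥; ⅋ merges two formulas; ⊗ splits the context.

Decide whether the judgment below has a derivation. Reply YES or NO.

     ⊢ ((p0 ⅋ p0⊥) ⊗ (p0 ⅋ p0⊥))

Derivation (root first):
[⊗]  ⊢ ((p0 ⅋ p0⊥) ⊗ (p0 ⅋ p0⊥))
  [⅋]  ⊢ (p0 ⅋ p0⊥)
    [Ax]  ⊢ p0, p0⊥
  [⅋]  ⊢ (p0 ⅋ p0⊥)
    [Ax]  ⊢ p0, p0⊥

Result: YES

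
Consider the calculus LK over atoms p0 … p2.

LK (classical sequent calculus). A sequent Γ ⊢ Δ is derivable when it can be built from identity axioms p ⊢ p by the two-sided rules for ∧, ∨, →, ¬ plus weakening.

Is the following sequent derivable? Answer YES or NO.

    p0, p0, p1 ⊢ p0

Derivation trace:
[WL] p0, p0, p1 ⊢ p0
  [WL] p0, p0 ⊢ p0
    [Ax] p0 ⊢ p0

Result: YES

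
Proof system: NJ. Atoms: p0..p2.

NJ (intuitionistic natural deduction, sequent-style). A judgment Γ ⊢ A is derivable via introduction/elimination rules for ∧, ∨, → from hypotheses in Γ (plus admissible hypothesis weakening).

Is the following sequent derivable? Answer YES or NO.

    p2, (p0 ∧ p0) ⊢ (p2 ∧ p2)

Derivation (root first):
[Wk] p2, (p0 ∧ p0) ⊢ (p2 ∧ p2)
  [∧I] p2 ⊢ (p2 ∧ p2)
    [Ax] p2 ⊢ p2
    [Ax] p2 ⊢ p2

Result: YES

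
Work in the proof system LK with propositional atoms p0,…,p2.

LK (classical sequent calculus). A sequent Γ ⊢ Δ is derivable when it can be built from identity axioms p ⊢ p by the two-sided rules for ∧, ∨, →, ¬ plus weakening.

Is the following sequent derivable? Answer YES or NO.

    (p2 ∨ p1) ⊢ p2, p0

Truth-table refutation:
  v=000: Γ:[(p2 ∨ p1)=F] Δ:[p2=F, p0=F] refutes=False
  v=001: Γ:[(p2 ∨ p1)=T] Δ:[p2=T, p0=F] refutes=False
  v=010: Γ:[(p2 ∨ p1)=T] Δ:[p2=F, p0=F] refutes=True  ← countermodel

Result: NO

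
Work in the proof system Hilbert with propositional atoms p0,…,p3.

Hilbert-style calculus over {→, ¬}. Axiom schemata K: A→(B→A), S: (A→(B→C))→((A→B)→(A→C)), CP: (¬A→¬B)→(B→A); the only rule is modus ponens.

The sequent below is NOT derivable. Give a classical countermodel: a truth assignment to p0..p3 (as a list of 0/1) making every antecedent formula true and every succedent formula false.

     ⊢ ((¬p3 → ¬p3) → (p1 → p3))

Truth-table refutation:
  v=0000: Γ:[] Δ:[((¬p3 → ¬p3) → (p1 → p3))=T] refutes=False
  v=0001: Γ:[] Δ:[((¬p3 → ¬p3) → (p1 → p3))=T] refutes=False
  v=0010: Γ:[] Δ:[((¬p3 → ¬p3) → (p1 → p3))=T] refutes=False
  v=0011: Γ:[] Δ:[((¬p3 → ¬p3) → (p1 → p3))=T] refutes=False
  v=0100: Γ:[] Δ:[((¬p3 → ¬p3) → (p1 → p3))=F] refutes=True  ← countermodel

Result: [0, 1, 0, 0]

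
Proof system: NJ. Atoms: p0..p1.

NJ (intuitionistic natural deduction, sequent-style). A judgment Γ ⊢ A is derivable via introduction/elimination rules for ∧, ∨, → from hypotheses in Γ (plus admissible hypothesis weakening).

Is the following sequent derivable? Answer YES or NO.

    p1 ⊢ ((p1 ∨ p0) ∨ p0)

Derivation (root first):
[∨I₁] p1 ⊢ ((p1 ∨ p0) ∨ p0)
  [∨I₁] p1 ⊢ (p1 ∨ p0)
    [Ax] p1 ⊢ p1

Result: YES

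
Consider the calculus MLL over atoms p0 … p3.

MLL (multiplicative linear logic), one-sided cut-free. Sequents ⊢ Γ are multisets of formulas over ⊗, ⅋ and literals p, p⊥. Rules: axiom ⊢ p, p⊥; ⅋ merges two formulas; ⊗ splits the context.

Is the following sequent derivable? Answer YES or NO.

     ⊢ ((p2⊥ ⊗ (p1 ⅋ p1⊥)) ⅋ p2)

Proof tree:
[⅋]  ⊢ ((p2⊥ ⊗ (p1 ⅋ p1⊥)) ⅋ p2)
  [⊗]  ⊢ p2, (p2⊥ ⊗ (p1 ⅋ p1⊥))
    [Ax]  ⊢ p2, p2⊥
    [⅋]  ⊢ (p1 ⅋ p1⊥)
      [Ax]  ⊢ p1, p1⊥

Result: YES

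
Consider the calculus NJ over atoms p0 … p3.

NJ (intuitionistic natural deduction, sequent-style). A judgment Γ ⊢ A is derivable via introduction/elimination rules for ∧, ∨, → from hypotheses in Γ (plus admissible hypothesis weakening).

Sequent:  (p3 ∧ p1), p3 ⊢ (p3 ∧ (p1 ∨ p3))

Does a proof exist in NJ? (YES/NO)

Proof tree:
[∧I] (p3 ∧ p1), p3 ⊢ (p3 ∧ (p1 ∨ p3))
  [Ax] p3 ⊢ p3
  [∨I₂] p3, (p3 ∧ p1) ⊢ (p1 ∨ p3)
    [Wk] p3, (p3 ∧ p1) ⊢ p3
      [Ax] p3 ⊢ p3

Result: YES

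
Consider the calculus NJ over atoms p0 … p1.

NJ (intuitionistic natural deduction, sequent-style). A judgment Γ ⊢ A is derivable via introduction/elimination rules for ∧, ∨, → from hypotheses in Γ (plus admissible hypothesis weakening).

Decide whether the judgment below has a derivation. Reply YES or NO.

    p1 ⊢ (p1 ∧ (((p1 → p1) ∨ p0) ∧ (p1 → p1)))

Derivation trace:
[∧I] p1 ⊢ (p1 ∧ (((p1 → p1) ∨ p0) ∧ (p1 → p1)))
  [Ax] p1 ⊢ p1
  [∧I]  ⊢ (((p1 → p1) ∨ p0) ∧ (p1 → p1))
    [∨I₁]  ⊢ ((p1 → p1) ∨ p0)
      [→I]  ⊢ (p1 → p1)
        [Ax] p1 ⊢ p1
    [→I]  ⊢ (p1 → p1)
      [Ax] p1 ⊢ p1

Result: YES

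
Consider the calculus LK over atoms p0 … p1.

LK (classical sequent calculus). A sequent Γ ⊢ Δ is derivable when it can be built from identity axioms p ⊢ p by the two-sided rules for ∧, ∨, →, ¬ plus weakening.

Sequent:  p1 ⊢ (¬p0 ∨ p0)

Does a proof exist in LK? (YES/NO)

Proof tree:
[WL] p1 ⊢ (¬p0 ∨ p0)
  [∨R]  ⊢ (¬p0 ∨ p0)
    [¬R]  ⊢ p0, ¬p0
      [Ax] p0 ⊢ p0

Result: YES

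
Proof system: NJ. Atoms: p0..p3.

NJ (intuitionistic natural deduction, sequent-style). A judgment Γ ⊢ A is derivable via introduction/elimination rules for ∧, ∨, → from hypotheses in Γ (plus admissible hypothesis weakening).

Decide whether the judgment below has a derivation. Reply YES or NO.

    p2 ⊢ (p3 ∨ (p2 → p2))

Derivation (root first):
[∨I₂] p2 ⊢ (p3 ∨ (p2 → p2))
  [Wk] p2 ⊢ (p2 → p2)
    [→I]  ⊢ (p2 → p2)
      [Ax] p2 ⊢ p2

Result: YES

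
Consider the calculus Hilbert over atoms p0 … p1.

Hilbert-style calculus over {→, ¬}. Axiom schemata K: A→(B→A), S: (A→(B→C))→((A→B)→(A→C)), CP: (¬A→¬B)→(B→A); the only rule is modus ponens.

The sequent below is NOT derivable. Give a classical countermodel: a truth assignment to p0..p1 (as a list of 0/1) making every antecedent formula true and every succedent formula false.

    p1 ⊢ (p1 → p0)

Search for a countermodel by truth-table:
  v=00: Γ:[p1=F] Δ:[(p1 → p0)=T] refutes=False
  v=01: Γ:[p1=T] Δ:[(p1 → p0)=F] refutes=True  ← countermodel

Result: [0, 1]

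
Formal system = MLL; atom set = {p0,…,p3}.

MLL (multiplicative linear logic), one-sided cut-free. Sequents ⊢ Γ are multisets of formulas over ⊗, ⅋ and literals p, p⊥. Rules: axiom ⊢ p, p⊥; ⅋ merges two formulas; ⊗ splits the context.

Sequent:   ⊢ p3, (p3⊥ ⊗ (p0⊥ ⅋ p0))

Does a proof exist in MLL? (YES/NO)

Derivation trace:
[⊗]  ⊢ p3, (p3⊥ ⊗ (p0⊥ ⅋ p0))
  [Ax]  ⊢ p3, p3⊥
  [⅋]  ⊢ (p0⊥ ⅋ p0)
    [Ax]  ⊢ p0, p0⊥

Result: YES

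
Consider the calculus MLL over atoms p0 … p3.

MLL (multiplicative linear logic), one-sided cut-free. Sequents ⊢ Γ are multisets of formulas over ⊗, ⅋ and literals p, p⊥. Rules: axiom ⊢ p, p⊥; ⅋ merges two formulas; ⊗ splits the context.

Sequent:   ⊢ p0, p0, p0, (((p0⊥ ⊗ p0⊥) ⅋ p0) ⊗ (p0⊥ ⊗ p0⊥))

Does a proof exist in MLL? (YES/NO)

Proof tree:
[⊗]  ⊢ p0, p0, p0, (((p0⊥ ⊗ p0⊥) ⅋ p0) ⊗ (p0⊥ ⊗ p0⊥))
  [⅋]  ⊢ p0, ((p0⊥ ⊗ p0⊥) ⅋ p0)
    [⊗]  ⊢ p0, p0, (p0⊥ ⊗ p0⊥)
      [Ax]  ⊢ p0, p0⊥
      [Ax]  ⊢ p0, p0⊥
  [⊗]  ⊢ p0, p0, (p0⊥ ⊗ p0⊥)
    [Ax]  ⊢ p0, p0⊥
    [Ax]  ⊢ p0, p0⊥

Result: YES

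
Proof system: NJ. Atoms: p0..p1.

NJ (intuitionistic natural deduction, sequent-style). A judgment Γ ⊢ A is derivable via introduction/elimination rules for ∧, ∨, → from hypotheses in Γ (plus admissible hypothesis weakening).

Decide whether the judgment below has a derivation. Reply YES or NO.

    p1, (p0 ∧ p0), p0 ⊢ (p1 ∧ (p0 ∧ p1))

Derivation (root first):
[∧I] p1, (p0 ∧ p0), p0 ⊢ (p1 ∧ (p0 ∧ p1))
  [Wk] p1, (p0 ∧ p0) ⊢ p1
    [Ax] p1 ⊢ p1
  [∧I] p1, p0 ⊢ (p0 ∧ p1)
    [Ax] p0 ⊢ p0
    [Ax] p1 ⊢ p1

Result: YES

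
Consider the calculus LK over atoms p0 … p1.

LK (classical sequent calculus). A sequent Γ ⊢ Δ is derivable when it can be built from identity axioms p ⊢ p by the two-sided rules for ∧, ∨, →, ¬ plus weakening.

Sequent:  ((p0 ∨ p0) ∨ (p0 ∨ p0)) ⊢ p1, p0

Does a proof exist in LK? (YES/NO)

Derivation trace:
[∨L] ((p0 ∨ p0) ∨ (p0 ∨ p0)) ⊢ p1, p0
  [∨L] (p0 ∨ p0) ⊢ p0
    [Ax] p0 ⊢ p0
    [Ax] p0 ⊢ p0
  [WR] (p0 ∨ p0) ⊢ p0, p1
    [∨L] (p0 ∨ p0) ⊢ p0
      [Ax] p0 ⊢ p0
      [Ax] p0 ⊢ p0

Result: YES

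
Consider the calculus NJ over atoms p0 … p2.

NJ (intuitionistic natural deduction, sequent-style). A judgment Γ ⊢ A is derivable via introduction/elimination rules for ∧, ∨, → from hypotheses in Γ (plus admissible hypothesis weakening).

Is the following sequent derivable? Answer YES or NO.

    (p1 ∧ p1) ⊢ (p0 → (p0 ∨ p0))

Proof tree:
[Wk] (p1 ∧ p1) ⊢ (p0 → (p0 ∨ p0))
  [→I]  ⊢ (p0 → (p0 ∨ p0))
    [∨I₁] p0 ⊢ (p0 ∨ p0)
      [Ax] p0 ⊢ p0

Result: YES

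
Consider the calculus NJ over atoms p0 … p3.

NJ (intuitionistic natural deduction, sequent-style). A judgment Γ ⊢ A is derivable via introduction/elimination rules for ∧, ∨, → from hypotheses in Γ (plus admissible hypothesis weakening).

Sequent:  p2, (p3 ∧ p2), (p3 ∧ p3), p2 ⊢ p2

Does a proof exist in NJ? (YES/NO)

Derivation trace:
[Wk] p2, (p3 ∧ p2), (p3 ∧ p3), p2 ⊢ p2
  [Wk] p2, (p3 ∧ p2), (p3 ∧ p3) ⊢ p2
    [Wk] p2, (p3 ∧ p2) ⊢ p2
      [Ax] p2 ⊢ p2

Result: YES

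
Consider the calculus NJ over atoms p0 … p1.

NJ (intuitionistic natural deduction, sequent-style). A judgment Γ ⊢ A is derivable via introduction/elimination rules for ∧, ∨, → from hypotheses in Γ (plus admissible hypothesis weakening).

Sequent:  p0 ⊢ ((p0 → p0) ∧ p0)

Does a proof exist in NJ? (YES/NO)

Proof tree:
[∧I] p0 ⊢ ((p0 → p0) ∧ p0)
  [→I]  ⊢ (p0 → p0)
    [Ax] p0 ⊢ p0
  [Ax] p0 ⊢ p0

Result: YES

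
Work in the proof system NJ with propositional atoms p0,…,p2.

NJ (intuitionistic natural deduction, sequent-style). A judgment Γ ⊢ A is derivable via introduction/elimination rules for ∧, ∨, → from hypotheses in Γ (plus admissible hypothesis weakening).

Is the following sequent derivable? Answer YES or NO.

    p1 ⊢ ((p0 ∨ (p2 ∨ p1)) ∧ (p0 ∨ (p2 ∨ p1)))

Proof tree:
[∧I] p1 ⊢ ((p0 ∨ (p2 ∨ p1)) ∧ (p0 ∨ (p2 ∨ p1)))
  [∨I₂] p1 ⊢ (p0 ∨ (p2 ∨ p1))
    [∨I₂] p1 ⊢ (p2 ∨ p1)
      [Ax] p1 ⊢ p1
  [∨I₂] p1 ⊢ (p0 ∨ (p2 ∨ p1))
    [∨I₂] p1 ⊢ (p2 ∨ p1)
      [Ax] p1 ⊢ p1

Result: YES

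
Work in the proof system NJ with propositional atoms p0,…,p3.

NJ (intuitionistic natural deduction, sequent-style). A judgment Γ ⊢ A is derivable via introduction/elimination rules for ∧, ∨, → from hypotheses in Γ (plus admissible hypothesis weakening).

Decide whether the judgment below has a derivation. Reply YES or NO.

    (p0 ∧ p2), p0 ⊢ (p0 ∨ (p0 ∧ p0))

Proof tree:
[∨I₂] (p0 ∧ p2), p0 ⊢ (p0 ∨ (p0 ∧ p0))
  [∧I] (p0 ∧ p2), p0 ⊢ (p0 ∧ p0)
    [Ax] p0 ⊢ p0
    [Wk] p0, (p0 ∧ p2) ⊢ p0
      [Ax] p0 ⊢ p0

Result: YES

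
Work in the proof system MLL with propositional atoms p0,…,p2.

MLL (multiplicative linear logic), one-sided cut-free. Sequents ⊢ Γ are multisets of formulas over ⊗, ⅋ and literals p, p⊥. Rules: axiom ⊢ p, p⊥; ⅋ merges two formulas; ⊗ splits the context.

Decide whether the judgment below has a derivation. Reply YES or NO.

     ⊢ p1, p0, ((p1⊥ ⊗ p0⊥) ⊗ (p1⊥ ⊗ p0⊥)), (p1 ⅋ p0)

Derivation (root first):
[⅋]  ⊢ p1, p0, ((p1⊥ ⊗ p0⊥) ⊗ (p1⊥ ⊗ p0⊥)), (p1 ⅋ p0)
  [⊗]  ⊢ p1, p0, p1, p0, ((p1⊥ ⊗ p0⊥) ⊗ (p1⊥ ⊗ p0⊥))
    [⊗]  ⊢ p1, p0, (p1⊥ ⊗ p0⊥)
      [Ax]  ⊢ p1, p1⊥
      [Ax]  ⊢ p0, p0⊥
    [⊗]  ⊢ p1, p0, (p1⊥ ⊗ p0⊥)
      [Ax]  ⊢ p1, p1⊥
      [Ax]  ⊢ p0, p0⊥

Result: YES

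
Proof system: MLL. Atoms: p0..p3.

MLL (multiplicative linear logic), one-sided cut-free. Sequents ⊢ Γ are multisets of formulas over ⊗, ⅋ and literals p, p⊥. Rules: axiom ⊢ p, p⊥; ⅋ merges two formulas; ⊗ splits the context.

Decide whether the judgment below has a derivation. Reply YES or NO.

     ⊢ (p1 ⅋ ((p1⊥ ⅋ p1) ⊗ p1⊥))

Proof tree:
[⅋]  ⊢ (p1 ⅋ ((p1⊥ ⅋ p1) ⊗ p1⊥))
  [⊗]  ⊢ p1, ((p1⊥ ⅋ p1) ⊗ p1⊥)
    [⅋]  ⊢ (p1⊥ ⅋ p1)
      [Ax]  ⊢ p1, p1⊥
    [Ax]  ⊢ p1, p1⊥

Result: YES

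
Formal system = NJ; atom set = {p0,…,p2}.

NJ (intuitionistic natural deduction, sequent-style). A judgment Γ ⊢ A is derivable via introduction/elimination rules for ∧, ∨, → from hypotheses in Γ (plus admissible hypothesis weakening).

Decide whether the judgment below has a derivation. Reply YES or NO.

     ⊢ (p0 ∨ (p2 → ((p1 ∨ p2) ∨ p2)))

Proof tree:
[∨I₂]  ⊢ (p0 ∨ (p2 → ((p1 ∨ p2) ∨ p2)))
  [→I]  ⊢ (p2 → ((p1 ∨ p2) ∨ p2))
    [∨I₁] p2 ⊢ ((p1 ∨ p2) ∨ p2)
      [∨I₂] p2 ⊢ (p1 ∨ p2)
        [Ax] p2 ⊢ p2

Result: YES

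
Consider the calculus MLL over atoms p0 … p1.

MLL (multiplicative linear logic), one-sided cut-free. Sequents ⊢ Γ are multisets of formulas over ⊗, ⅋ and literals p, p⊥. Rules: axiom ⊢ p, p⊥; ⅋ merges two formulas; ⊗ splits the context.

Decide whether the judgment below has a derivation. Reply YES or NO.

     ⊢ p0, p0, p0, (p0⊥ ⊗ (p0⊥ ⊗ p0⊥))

Proof tree:
[⊗]  ⊢ p0, p0, p0, (p0⊥ ⊗ (p0⊥ ⊗ p0⊥))
  [Ax]  ⊢ p0, p0⊥
  [⊗]  ⊢ p0, p0, (p0⊥ ⊗ p0⊥)
    [Ax]  ⊢ p0, p0⊥
    [Ax]  ⊢ p0, p0⊥

Result: YES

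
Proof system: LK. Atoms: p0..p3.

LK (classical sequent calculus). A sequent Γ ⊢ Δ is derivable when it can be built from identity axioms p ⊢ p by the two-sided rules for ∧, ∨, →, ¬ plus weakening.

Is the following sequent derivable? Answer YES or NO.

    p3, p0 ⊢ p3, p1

Derivation trace:
[WR] p3, p0 ⊢ p3, p1
  [WL] p3, p0 ⊢ p3
    [Ax] p3 ⊢ p3

Result: YES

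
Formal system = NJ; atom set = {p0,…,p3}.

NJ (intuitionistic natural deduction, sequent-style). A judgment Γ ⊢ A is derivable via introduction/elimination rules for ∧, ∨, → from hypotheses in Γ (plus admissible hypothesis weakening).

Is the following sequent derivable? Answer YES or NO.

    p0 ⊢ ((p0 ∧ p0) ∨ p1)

Derivation trace:
[∨I₁] p0 ⊢ ((p0 ∧ p0) ∨ p1)
  [∧I] p0 ⊢ (p0 ∧ p0)
    [Ax] p0 ⊢ p0
    [Ax] p0 ⊢ p0

Result: YES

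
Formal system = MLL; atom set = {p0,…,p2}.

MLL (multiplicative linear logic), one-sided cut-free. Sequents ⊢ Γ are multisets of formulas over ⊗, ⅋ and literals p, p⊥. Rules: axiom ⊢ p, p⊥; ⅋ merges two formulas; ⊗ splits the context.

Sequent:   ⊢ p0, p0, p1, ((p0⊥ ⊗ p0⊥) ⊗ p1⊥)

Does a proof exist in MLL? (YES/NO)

Derivation trace:
[⊗]  ⊢ p0, p0, p1, ((p0⊥ ⊗ p0⊥) ⊗ p1⊥)
  [⊗]  ⊢ p0, p0, (p0⊥ ⊗ p0⊥)
    [Ax]  ⊢ p0, p0⊥
    [Ax]  ⊢ p0, p0⊥
  [Ax]  ⊢ p1, p1⊥

Result: YES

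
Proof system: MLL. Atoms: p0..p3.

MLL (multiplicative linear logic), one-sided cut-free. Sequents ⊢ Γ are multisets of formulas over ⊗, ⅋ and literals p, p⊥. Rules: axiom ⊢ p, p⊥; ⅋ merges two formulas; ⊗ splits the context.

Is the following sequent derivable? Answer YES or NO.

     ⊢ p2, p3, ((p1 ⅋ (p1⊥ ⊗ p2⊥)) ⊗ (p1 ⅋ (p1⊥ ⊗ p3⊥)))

Proof tree:
[⊗]  ⊢ p2, p3, ((p1 ⅋ (p1⊥ ⊗ p2⊥)) ⊗ (p1 ⅋ (p1⊥ ⊗ p3⊥)))
  [⅋]  ⊢ p2, (p1 ⅋ (p1⊥ ⊗ p2⊥))
    [⊗]  ⊢ p1, p2, (p1⊥ ⊗ p2⊥)
      [Ax]  ⊢ p1, p1⊥
      [Ax]  ⊢ p2, p2⊥
  [⅋]  ⊢ p3, (p1 ⅋ (p1⊥ ⊗ p3⊥))
    [⊗]  ⊢ p1, p3, (p1⊥ ⊗ p3⊥)
      [Ax]  ⊢ p1, p1⊥
      [Ax]  ⊢ p3, p3⊥

Result: YES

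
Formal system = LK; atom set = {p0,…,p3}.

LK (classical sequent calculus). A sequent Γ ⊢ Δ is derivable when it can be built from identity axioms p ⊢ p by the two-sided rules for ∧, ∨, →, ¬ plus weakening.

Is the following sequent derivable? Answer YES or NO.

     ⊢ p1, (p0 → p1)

Search for a countermodel by truth-table:
  v=0000: Γ:[] Δ:[p1=F, (p0 → p1)=T] refutes=False
  v=0001: Γ:[] Δ:[p1=F, (p0 → p1)=T] refutes=False
  v=0010: Γ:[] Δ:[p1=F, (p0 → p1)=T] refutes=False
  v=0011: Γ:[] Δ:[p1=F, (p0 → p1)=T] refutes=False
  v=0100: Γ:[] Δ:[p1=T, (p0 → p1)=T] refutes=False
  v=0101: Γ:[] Δ:[p1=T, (p0 → p1)=T] refutes=False
  v=0110: Γ:[] Δ:[p1=T, (p0 → p1)=T] refutes=False
  v=0111: Γ:[] Δ:[p1=T, (p0 → p1)=T] refutes=False
  v=1000: Γ:[] Δ:[p1=F, (p0 → p1)=F] refutes=True  ← countermodel

Result: NO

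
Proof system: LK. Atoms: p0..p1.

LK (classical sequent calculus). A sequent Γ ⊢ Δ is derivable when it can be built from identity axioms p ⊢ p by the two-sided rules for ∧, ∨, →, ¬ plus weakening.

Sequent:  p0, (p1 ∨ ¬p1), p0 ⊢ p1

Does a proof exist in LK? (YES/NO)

Truth-table refutation:
  v=00: Γ:[p0=F, (p1 ∨ ¬p1)=T, p0=F] Δ:[p1=F] refutes=False
  v=01: Γ:[p0=F, (p1 ∨ ¬p1)=T, p0=F] Δ:[p1=T] refutes=False
  v=10: Γ:[p0=T, (p1 ∨ ¬p1)=T, p0=T] Δ:[p1=F] refutes=True  ← countermodel

Result: NO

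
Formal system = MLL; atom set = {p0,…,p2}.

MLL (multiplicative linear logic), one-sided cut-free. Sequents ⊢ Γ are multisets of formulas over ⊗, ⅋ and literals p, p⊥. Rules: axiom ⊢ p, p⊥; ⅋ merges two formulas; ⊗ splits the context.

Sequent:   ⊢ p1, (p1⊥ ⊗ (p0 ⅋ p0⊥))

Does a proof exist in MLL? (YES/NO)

Derivation trace:
[⊗]  ⊢ p1, (p1⊥ ⊗ (p0 ⅋ p0⊥))
  [Ax]  ⊢ p1, p1⊥
  [⅋]  ⊢ (p0 ⅋ p0⊥)
    [Ax]  ⊢ p0, p0⊥

Result: YES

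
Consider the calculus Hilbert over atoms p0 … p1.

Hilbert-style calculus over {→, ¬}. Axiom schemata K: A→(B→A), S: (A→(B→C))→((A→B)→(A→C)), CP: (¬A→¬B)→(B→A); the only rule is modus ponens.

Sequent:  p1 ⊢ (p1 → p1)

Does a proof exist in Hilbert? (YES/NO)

Proof tree:
[MP] p1 ⊢ (p1 → p1)
  [K]  ⊢ (p1 → (p1 → p1))
  [MP] p1 ⊢ p1
    [MP] p1 ⊢ (p1 → p1)
      [K]  ⊢ (p1 → (p1 → p1))
      [Hyp] p1 ⊢ p1
    [Hyp] p1 ⊢ p1

Result: YES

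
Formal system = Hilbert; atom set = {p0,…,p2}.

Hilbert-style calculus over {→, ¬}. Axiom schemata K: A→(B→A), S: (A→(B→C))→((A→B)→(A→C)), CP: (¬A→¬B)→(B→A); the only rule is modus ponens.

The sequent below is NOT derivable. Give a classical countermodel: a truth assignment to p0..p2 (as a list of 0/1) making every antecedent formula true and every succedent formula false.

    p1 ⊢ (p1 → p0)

Truth-table refutation:
  v=000: Γ:[p1=F] Δ:[(p1 → p0)=T] refutes=False
  v=001: Γ:[p1=F] Δ:[(p1 → p0)=T] refutes=False
  v=010: Γ:[p1=T] Δ:[(p1 → p0)=F] refutes=True  ← countermodel

Result: [0, 1, 0]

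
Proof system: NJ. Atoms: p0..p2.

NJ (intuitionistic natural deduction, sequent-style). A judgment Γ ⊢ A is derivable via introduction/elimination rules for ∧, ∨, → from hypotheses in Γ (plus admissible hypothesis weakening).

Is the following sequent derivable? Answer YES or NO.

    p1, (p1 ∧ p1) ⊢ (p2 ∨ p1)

Derivation trace:
[Wk] p1, (p1 ∧ p1) ⊢ (p2 ∨ p1)
  [∨I₂] p1 ⊢ (p2 ∨ p1)
    [Ax] p1 ⊢ p1

Result: YES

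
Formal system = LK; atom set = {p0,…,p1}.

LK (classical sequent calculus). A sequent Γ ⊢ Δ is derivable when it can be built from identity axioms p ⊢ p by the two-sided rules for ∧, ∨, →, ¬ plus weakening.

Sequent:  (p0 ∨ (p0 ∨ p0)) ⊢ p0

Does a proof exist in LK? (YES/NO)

Derivation (root first):
[∨L] (p0 ∨ (p0 ∨ p0)) ⊢ p0
  [Ax] p0 ⊢ p0
  [∨L] (p0 ∨ p0) ⊢ p0
    [Ax] p0 ⊢ p0
    [Ax] p0 ⊢ p0

Result: YES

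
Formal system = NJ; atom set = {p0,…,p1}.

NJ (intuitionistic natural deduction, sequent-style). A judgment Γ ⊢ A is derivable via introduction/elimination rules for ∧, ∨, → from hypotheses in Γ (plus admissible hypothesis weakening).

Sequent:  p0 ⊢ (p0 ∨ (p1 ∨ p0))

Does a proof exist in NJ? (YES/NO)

Derivation trace:
[∨I₂] p0 ⊢ (p0 ∨ (p1 ∨ p0))
  [∨I₂] p0 ⊢ (p1 ∨ p0)
    [Ax] p0 ⊢ p0

Result: YES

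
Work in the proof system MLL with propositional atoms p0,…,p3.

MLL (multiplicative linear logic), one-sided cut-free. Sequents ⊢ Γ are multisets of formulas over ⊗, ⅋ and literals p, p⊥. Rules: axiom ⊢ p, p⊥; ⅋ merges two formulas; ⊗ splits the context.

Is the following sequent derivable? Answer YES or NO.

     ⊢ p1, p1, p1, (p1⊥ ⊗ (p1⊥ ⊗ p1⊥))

Derivation trace:
[⊗]  ⊢ p1, p1, p1, (p1⊥ ⊗ (p1⊥ ⊗ p1⊥))
  [Ax]  ⊢ p1, p1⊥
  [⊗]  ⊢ p1, p1, (p1⊥ ⊗ p1⊥)
    [Ax]  ⊢ p1, p1⊥
    [Ax]  ⊢ p1, p1⊥

Result: YES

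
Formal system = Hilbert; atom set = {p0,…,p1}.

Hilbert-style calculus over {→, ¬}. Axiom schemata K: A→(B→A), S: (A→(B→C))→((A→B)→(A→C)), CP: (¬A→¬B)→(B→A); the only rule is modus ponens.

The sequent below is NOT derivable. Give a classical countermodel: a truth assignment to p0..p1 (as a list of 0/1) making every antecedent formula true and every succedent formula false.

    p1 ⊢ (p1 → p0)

Truth-table refutation:
  v=00: Γ:[p1=F] Δ:[(p1 → p0)=T] refutes=False
  v=01: Γ:[p1=T] Δ:[(p1 → p0)=F] refutes=True  ← countermodel

Result: [0, 1]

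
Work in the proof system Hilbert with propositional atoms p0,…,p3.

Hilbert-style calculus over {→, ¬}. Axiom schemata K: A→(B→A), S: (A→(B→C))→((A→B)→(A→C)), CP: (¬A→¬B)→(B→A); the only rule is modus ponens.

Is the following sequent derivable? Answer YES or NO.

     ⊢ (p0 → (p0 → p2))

Enumerate valuations to refute Γ ⊢ Δ:
  v=0000: Γ:[] Δ:[(p0 → (p0 → p2))=T] refutes=False
  v=0001: Γ:[] Δ:[(p0 → (p0 → p2))=T] refutes=False
  v=0010: Γ:[] Δ:[(p0 → (p0 → p2))=T] refutes=False
  v=0011: Γ:[] Δ:[(p0 → (p0 → p2))=T] refutes=False
  v=0100: Γ:[] Δ:[(p0 → (p0 → p2))=T] refutes=False
  v=0101: Γ:[] Δ:[(p0 → (p0 → p2))=T] refutes=False
  v=0110: Γ:[] Δ:[(p0 → (p0 → p2))=T] refutes=False
  v=0111: Γ:[] Δ:[(p0 → (p0 → p2))=T] refutes=False
  v=1000: Γ:[] Δ:[(p0 → (p0 → p2))=F] refutes=True  ← countermodel

Result: NO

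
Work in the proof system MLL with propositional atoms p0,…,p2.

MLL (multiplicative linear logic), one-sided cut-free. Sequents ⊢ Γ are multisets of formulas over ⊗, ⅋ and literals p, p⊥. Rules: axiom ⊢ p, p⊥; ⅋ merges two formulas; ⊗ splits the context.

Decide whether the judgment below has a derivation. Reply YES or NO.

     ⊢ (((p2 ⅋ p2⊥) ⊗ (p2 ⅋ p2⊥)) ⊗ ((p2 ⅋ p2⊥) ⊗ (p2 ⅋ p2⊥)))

Proof tree:
[⊗]  ⊢ (((p2 ⅋ p2⊥) ⊗ (p2 ⅋ p2⊥)) ⊗ ((p2 ⅋ p2⊥) ⊗ (p2 ⅋ p2⊥)))
  [⊗]  ⊢ ((p2 ⅋ p2⊥) ⊗ (p2 ⅋ p2⊥))
    [⅋]  ⊢ (p2 ⅋ p2⊥)
      [Ax]  ⊢ p2, p2⊥
    [⅋]  ⊢ (p2 ⅋ p2⊥)
      [Ax]  ⊢ p2, p2⊥
  [⊗]  ⊢ ((p2 ⅋ p2⊥) ⊗ (p2 ⅋ p2⊥))
    [⅋]  ⊢ (p2 ⅋ p2⊥)
      [Ax]  ⊢ p2, p2⊥
    [⅋]  ⊢ (p2 ⅋ p2⊥)
      [Ax]  ⊢ p2, p2⊥

Result: YES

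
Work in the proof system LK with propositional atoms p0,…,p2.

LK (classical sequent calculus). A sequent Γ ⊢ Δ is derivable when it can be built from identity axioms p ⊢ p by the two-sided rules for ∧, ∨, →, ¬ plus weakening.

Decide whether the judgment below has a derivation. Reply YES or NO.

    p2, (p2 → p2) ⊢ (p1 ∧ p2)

Search for a countermodel by truth-table:
  v=000: Γ:[p2=F, (p2 → p2)=T] Δ:[(p1 ∧ p2)=F] refutes=False
  v=001: Γ:[p2=T, (p2 → p2)=T] Δ:[(p1 ∧ p2)=F] refutes=True  ← countermodel

Result: NO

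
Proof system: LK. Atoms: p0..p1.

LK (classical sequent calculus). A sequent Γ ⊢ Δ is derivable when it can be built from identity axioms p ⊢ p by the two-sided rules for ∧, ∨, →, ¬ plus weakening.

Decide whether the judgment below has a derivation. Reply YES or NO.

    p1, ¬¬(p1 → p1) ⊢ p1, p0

Derivation (root first):
[WR] p1, ¬¬(p1 → p1) ⊢ p1, p0
  [¬L] p1, ¬¬(p1 → p1) ⊢ p1
    [¬R] p1 ⊢ p1, ¬(p1 → p1)
      [→L] p1, (p1 → p1) ⊢ p1
        [Ax] p1 ⊢ p1
        [Ax] p1 ⊢ p1

Result: YES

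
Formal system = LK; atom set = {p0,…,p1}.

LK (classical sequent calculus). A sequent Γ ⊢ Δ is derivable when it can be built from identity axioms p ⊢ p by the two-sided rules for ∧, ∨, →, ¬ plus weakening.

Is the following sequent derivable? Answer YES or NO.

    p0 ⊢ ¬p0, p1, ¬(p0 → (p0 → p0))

Truth-table refutation:
  v=00: Γ:[p0=F] Δ:[¬p0=T, p1=F, ¬(p0 → (p0 → p0))=F] refutes=False
  v=01: Γ:[p0=F] Δ:[¬p0=T, p1=T, ¬(p0 → (p0 → p0))=F] refutes=False
  v=10: Γ:[p0=T] Δ:[¬p0=F, p1=F, ¬(p0 → (p0 → p0))=F] refutes=True  ← countermodel

Result: NO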